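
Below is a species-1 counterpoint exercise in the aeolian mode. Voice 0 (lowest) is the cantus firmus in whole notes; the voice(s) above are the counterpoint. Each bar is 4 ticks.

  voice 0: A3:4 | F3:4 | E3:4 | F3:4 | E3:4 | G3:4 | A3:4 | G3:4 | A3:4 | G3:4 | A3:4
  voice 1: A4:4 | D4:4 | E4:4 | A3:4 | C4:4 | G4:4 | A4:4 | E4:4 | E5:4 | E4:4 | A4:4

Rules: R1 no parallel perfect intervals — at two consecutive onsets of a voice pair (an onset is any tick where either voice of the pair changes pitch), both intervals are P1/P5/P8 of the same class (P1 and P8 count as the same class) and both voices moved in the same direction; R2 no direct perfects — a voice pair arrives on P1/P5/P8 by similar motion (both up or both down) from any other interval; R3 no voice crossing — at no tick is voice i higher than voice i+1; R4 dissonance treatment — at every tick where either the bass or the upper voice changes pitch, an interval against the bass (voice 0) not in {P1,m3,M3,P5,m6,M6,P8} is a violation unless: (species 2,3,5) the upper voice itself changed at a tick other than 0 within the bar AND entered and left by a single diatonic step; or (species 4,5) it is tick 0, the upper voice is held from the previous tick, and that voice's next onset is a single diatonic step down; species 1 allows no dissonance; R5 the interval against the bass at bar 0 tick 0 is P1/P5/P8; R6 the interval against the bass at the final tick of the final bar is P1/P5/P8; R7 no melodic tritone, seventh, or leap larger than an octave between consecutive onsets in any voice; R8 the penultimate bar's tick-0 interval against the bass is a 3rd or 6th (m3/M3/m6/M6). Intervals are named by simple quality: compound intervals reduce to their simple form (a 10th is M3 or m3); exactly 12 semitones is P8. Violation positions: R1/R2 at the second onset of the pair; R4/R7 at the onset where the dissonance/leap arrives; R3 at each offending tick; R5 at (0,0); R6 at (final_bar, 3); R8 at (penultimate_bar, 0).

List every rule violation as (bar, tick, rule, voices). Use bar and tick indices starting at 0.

bar 0: v0=A3 v1=A4 downbeat P8
bar 1: v0=F3 v1=D4 downbeat M6
bar 2: v0=E3 v1=E4 downbeat P8
bar 3: v0=F3 v1=A3 downbeat M3
bar 4: v0=E3 v1=C4 downbeat m6
bar 5: v0=G3 v1=G4 downbeat P8
bar 6: v0=A3 v1=A4 downbeat P8
bar 7: v0=G3 v1=E4 downbeat M6
bar 8: v0=A3 v1=E5 downbeat P5
bar 9: v0=G3 v1=E4 downbeat M6
bar 10: v0=A3 v1=A4 downbeat P8
  -> R2 @ bar 5 tick 0 v(0, 1): E3/C4 m6 -> G3/G4 P8 similar
  -> R1 @ bar 6 tick 0 v(0, 1): G3/G4 P8 -> A3/A4 P8 similar
  -> R2 @ bar 8 tick 0 v(0, 1): G3/E4 M6 -> A3/E5 P5 similar
  -> R2 @ bar 10 tick 0 v(0, 1): G3/E4 M6 -> A3/A4 P8 similar

(5, 0, R2, (0, 1))
(6, 0, R1, (0, 1))
(8, 0, R2, (0, 1))
(10, 0, R2, (0, 1))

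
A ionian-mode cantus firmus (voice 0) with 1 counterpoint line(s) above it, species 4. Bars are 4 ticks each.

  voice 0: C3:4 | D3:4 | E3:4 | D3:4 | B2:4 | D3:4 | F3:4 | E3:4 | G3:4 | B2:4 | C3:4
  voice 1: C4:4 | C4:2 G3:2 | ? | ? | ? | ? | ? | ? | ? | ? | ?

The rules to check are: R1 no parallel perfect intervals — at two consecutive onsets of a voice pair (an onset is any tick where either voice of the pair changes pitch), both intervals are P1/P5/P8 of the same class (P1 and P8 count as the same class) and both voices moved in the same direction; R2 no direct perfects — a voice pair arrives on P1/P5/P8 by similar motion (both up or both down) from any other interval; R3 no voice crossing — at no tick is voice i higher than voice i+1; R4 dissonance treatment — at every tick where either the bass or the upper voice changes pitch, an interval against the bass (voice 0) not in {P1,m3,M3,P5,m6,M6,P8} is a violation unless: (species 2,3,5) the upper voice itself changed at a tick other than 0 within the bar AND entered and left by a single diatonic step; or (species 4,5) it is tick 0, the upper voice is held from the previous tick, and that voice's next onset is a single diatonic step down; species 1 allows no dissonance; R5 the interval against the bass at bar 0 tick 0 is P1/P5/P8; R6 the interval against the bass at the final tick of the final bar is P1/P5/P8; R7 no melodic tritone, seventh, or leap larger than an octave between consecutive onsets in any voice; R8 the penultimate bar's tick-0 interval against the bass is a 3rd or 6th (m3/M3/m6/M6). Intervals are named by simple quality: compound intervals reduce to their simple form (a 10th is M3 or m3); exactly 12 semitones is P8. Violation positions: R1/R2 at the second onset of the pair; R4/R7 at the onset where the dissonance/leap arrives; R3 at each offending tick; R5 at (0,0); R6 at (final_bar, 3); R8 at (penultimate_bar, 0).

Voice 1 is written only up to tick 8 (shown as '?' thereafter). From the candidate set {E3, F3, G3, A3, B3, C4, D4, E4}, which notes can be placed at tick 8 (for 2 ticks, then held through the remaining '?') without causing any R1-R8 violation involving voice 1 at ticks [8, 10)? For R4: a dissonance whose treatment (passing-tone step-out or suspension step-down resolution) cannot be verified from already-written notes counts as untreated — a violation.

E3: legal
F3: violates R4
G3: legal
A3: violates R4
B3: violates R2
C4: legal
D4: violates R4
E4: violates R2

{C4, E3, G3}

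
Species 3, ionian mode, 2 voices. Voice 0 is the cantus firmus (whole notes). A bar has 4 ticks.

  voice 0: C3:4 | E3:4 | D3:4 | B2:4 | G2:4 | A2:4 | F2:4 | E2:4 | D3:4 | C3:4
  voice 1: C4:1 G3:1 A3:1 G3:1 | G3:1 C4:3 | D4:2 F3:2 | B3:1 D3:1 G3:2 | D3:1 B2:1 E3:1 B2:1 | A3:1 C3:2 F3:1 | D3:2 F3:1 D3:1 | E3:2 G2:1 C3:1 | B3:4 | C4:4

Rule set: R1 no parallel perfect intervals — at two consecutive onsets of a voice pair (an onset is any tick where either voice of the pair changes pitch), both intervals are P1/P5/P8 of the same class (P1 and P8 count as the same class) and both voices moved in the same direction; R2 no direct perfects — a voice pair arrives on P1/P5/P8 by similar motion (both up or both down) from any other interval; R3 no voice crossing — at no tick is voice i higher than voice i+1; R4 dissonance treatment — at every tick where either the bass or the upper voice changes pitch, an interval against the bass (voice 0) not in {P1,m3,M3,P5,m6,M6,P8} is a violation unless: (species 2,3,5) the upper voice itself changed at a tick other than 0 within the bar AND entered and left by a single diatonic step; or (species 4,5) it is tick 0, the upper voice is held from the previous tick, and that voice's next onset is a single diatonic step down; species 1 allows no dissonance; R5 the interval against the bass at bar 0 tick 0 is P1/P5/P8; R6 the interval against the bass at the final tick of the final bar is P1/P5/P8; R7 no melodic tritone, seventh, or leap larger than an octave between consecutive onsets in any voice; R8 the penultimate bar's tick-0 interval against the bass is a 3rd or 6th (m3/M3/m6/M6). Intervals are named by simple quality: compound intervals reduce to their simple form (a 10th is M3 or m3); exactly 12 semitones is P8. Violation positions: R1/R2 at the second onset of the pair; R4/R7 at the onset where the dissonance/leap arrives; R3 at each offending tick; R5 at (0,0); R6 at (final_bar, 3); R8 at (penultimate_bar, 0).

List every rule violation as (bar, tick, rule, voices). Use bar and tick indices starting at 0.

(3, 0, R7, (1,))
(4, 0, R2, (0, 1))
(5, 0, R2, (0, 1))
(5, 0, R7, (1,))
(8, 0, R7, (0,))
(8, 0, R7, (1,))

bar 0: v0=C3 v1=C4 downbeat P8
bar 1: v0=E3 v1=G3 downbeat m3
bar 2: v0=D3 v1=D4 downbeat P8
bar 3: v0=B2 v1=B3 downbeat P8
bar 4: v0=G2 v1=D3 downbeat P5
bar 5: v0=A2 v1=A3 downbeat P8
bar 6: v0=F2 v1=D3 downbeat M6
bar 7: v0=E2 v1=E3 downbeat P8
bar 8: v0=D3 v1=B3 downbeat M6
bar 9: v0=C3 v1=C4 downbeat P8
  -> R7 @ bar 3 tick 0 v(1,): F3->B3 leap 6st
  -> R2 @ bar 4 tick 0 v(0, 1): B2/G3 m6 -> G2/D3 P5 similar
  -> R2 @ bar 5 tick 0 v(0, 1): G2/B2 M3 -> A2/A3 P8 similar
  -> R7 @ bar 5 tick 0 v(1,): B2->A3 leap 10st
  -> R7 @ bar 8 tick 0 v(0,): E2->D3 leap 10st
  -> R7 @ bar 8 tick 0 v(1,): C3->B3 leap 11st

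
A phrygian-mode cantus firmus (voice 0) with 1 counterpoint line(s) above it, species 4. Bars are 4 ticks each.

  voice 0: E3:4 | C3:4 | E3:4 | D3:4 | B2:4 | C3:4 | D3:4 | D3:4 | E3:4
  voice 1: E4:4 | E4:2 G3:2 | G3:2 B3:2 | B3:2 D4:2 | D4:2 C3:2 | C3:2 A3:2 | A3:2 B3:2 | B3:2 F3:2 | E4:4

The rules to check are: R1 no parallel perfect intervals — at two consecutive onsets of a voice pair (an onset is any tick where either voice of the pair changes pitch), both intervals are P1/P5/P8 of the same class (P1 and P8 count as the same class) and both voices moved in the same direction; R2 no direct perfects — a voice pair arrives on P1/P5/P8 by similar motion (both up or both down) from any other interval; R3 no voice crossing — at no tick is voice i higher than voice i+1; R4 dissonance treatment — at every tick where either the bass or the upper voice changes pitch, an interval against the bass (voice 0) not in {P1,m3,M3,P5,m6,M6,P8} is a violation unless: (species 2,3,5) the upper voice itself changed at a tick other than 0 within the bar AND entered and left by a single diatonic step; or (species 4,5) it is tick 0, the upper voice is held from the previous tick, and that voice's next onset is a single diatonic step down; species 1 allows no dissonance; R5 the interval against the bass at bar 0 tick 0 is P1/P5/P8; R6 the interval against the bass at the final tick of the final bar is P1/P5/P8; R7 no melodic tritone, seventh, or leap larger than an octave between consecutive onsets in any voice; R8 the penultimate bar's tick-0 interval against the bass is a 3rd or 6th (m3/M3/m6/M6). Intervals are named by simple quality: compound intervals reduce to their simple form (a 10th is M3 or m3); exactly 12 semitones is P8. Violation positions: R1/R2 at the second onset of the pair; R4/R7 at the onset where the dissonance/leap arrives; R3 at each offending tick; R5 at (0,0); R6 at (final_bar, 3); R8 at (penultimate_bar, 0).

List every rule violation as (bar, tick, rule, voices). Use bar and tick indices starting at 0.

bar 0: v0=E3 v1=E4 downbeat P8
bar 1: v0=C3 v1=E4 downbeat M3
bar 2: v0=E3 v1=G3 downbeat m3
bar 3: v0=D3 v1=B3 downbeat M6
bar 4: v0=B2 v1=D4 downbeat m3
bar 5: v0=C3 v1=C3 downbeat P1
bar 6: v0=D3 v1=A3 downbeat P5
bar 7: v0=D3 v1=B3 downbeat M6
bar 8: v0=E3 v1=E4 downbeat P8
  -> R4 @ bar 4 tick 2 v(0, 1): B2/C3 m2 untreated
  -> R7 @ bar 4 tick 2 v(1,): D4->C3 leap 14st
  -> R7 @ bar 7 tick 2 v(1,): B3->F3 leap 6st
  -> R2 @ bar 8 tick 0 v(0, 1): D3/F3 m3 -> E3/E4 P8 similar
  -> R7 @ bar 8 tick 0 v(1,): F3->E4 leap 11st

(4, 2, R4, (0, 1))
(4, 2, R7, (1,))
(7, 2, R7, (1,))
(8, 0, R2, (0, 1))
(8, 0, R7, (1,))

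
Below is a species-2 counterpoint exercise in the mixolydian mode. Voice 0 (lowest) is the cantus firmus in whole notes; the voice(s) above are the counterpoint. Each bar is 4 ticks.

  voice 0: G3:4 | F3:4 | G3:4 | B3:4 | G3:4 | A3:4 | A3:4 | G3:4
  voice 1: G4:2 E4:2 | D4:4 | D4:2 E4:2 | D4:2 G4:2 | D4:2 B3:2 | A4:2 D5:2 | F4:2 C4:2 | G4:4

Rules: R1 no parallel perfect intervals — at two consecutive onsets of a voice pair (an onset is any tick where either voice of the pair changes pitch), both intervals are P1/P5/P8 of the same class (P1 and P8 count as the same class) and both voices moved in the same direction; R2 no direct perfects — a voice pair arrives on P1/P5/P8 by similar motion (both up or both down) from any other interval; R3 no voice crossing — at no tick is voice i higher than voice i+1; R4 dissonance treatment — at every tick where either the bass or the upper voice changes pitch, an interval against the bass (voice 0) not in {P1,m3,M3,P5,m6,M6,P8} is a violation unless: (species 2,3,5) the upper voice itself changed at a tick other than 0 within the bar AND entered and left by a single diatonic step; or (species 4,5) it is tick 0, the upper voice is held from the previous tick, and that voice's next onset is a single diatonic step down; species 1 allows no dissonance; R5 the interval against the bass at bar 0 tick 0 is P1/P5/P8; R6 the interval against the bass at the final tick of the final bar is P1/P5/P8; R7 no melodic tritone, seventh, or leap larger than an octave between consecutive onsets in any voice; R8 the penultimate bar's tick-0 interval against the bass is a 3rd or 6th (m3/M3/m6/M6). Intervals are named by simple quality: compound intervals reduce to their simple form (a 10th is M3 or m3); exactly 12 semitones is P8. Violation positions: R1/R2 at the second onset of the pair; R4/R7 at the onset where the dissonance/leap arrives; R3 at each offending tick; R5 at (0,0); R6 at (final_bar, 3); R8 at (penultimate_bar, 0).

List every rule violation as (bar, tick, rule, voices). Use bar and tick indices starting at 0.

bar 0: v0=G3 v1=G4 downbeat P8
bar 1: v0=F3 v1=D4 downbeat M6
bar 2: v0=G3 v1=D4 downbeat P5
bar 3: v0=B3 v1=D4 downbeat m3
bar 4: v0=G3 v1=D4 downbeat P5
bar 5: v0=A3 v1=A4 downbeat P8
bar 6: v0=A3 v1=F4 downbeat m6
bar 7: v0=G3 v1=G4 downbeat P8
  -> R2 @ bar 4 tick 0 v(0, 1): B3/G4 m6 -> G3/D4 P5 similar
  -> R2 @ bar 5 tick 0 v(0, 1): G3/B3 M3 -> A3/A4 P8 similar
  -> R7 @ bar 5 tick 0 v(1,): B3->A4 leap 10st
  -> R4 @ bar 5 tick 2 v(0, 1): A3/D5 P4 untreated

(4, 0, R2, (0, 1))
(5, 0, R2, (0, 1))
(5, 0, R7, (1,))
(5, 2, R4, (0, 1))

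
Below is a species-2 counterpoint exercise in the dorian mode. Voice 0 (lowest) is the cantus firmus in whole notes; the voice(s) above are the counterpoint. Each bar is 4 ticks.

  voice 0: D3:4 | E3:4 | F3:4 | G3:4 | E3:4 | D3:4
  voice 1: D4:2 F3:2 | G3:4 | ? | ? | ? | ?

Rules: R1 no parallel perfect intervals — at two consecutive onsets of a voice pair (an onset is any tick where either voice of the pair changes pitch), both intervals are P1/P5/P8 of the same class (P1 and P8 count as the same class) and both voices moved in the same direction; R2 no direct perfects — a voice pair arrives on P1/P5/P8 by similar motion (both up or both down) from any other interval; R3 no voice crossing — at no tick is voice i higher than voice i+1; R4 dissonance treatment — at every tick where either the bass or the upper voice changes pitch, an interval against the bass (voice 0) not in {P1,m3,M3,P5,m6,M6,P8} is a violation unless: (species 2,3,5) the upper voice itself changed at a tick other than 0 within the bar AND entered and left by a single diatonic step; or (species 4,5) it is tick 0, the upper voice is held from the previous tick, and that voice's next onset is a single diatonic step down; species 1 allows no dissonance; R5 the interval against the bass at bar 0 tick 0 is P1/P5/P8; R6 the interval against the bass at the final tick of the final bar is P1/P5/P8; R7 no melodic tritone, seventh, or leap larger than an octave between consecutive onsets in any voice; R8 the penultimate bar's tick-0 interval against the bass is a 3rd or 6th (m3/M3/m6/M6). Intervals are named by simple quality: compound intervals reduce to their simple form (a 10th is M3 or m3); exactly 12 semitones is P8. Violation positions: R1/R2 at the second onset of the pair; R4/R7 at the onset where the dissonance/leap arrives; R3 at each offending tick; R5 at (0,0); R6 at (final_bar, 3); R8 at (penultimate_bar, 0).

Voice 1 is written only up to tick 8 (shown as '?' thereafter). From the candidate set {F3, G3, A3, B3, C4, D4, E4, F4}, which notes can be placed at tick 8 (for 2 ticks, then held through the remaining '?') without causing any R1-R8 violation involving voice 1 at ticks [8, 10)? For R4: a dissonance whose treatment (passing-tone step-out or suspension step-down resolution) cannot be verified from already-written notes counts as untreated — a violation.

{A3, D4, F3}

F3: legal
G3: violates R4
A3: legal
B3: violates R4
C4: violates R2
D4: legal
E4: violates R4
F4: violates R2,R7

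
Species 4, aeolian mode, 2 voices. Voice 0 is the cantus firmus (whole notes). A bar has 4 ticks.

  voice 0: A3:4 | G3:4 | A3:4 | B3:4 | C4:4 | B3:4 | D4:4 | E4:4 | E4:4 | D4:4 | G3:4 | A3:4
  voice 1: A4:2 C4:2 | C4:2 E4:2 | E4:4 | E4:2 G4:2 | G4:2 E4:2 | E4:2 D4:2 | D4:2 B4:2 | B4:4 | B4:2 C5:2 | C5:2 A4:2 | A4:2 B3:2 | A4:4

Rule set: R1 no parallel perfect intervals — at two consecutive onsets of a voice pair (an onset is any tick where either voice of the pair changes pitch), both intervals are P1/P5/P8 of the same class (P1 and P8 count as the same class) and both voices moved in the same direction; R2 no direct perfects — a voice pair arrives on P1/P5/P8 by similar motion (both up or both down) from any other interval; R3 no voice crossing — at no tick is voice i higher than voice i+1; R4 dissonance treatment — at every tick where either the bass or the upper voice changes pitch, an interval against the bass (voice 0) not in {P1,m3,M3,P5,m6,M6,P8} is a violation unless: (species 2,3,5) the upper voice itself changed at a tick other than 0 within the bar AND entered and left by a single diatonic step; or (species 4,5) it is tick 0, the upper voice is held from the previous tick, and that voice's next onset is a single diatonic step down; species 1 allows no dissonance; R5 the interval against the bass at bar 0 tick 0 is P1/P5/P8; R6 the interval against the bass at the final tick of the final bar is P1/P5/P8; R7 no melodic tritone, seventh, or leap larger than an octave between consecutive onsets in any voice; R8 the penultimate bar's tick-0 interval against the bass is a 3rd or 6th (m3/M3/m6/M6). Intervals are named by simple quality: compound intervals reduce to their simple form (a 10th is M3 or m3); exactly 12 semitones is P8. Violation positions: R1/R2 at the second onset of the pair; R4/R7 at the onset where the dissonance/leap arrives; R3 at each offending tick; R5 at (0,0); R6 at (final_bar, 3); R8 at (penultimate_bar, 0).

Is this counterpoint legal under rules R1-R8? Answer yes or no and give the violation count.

No (8 violations)

bar 0: v0=A3 v1=A4 (P8)
bar 1: v0=G3 v1=C4 (P4)
bar 2: v0=A3 v1=E4 (P5)
bar 3: v0=B3 v1=E4 (P4)
bar 4: v0=C4 v1=G4 (P5)
bar 5: v0=B3 v1=E4 (P4)
bar 6: v0=D4 v1=D4 (P1)
bar 7: v0=E4 v1=B4 (P5)
bar 8: v0=E4 v1=B4 (P5)
bar 9: v0=D4 v1=C5 (m7)
bar 10: v0=G3 v1=A4 (M2)
bar 11: v0=A3 v1=A4 (P8)
  R4 @ bar1.0: G3/C4 P4 untreated
  R4 @ bar3.0: B3/E4 P4 untreated
  R4 @ bar9.0: D4/C5 m7 untreated
  R4 @ bar10.0: G3/A4 M2 untreated
  R8 @ bar10.0: penult M2 not 3rd/6th
  R7 @ bar10.2: A4->B3 leap 10st
  R2 @ bar11.0: G3/B3 M3 -> A3/A4 P8 similar
  R7 @ bar11.0: B3->A4 leap 10st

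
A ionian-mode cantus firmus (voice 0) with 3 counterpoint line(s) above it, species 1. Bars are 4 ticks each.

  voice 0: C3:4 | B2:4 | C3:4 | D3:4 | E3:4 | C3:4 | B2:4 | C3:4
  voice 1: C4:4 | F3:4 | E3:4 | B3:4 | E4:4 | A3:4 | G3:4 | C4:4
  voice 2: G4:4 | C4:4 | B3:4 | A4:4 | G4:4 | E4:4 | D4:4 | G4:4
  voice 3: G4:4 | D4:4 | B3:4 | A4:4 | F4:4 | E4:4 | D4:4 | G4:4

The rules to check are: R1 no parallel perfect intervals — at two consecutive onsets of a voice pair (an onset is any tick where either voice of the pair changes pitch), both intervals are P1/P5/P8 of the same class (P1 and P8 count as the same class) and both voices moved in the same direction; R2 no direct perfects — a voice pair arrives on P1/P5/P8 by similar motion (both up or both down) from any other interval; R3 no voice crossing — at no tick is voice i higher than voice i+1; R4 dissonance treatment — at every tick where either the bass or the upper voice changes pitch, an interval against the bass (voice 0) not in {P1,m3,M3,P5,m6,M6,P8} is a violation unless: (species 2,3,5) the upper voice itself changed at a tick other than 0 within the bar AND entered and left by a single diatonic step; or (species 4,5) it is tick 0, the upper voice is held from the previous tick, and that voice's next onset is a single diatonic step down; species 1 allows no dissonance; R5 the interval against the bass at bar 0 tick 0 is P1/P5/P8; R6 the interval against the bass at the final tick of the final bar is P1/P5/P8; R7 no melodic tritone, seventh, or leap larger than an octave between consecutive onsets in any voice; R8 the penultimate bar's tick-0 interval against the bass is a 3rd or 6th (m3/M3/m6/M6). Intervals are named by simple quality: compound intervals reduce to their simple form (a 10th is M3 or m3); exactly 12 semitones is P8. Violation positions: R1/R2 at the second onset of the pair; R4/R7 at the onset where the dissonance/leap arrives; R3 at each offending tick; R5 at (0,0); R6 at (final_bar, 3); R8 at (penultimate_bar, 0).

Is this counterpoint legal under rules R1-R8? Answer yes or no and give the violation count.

No (31 violations)

bar 0: v0=C3 v1=C4 v2=G4 v3=G4 (P5)
bar 1: v0=B2 v1=F3 v2=C4 v3=D4 (m3)
bar 2: v0=C3 v1=E3 v2=B3 v3=B3 (M7)
bar 3: v0=D3 v1=B3 v2=A4 v3=A4 (P5)
bar 4: v0=E3 v1=E4 v2=G4 v3=F4 (m2)
bar 5: v0=C3 v1=A3 v2=E4 v3=E4 (M3)
bar 6: v0=B2 v1=G3 v2=D4 v3=D4 (m3)
bar 7: v0=C3 v1=C4 v2=G4 v3=G4 (P5)
  R1 @ bar1.0: C4/G4 P5 -> F3/C4 P5 similar
  R4 @ bar1.0: B2/F3 TT untreated
  R4 @ bar1.0: B2/C4 m2 untreated
  R1 @ bar2.0: F3/C4 P5 -> E3/B3 P5 similar
  R2 @ bar2.0: F3/D4 M6 -> E3/B3 P5 similar
  R2 @ bar2.0: C4/D4 M2 -> B3/B3 P1 similar
  R4 @ bar2.0: C3/B3 M7 untreated
  R4 @ bar2.0: C3/B3 M7 untreated
  R1 @ bar3.0: B3/B3 P1 -> A4/A4 P1 similar
  R2 @ bar3.0: C3/B3 M7 -> D3/A4 P5 similar
  R2 @ bar3.0: C3/B3 M7 -> D3/A4 P5 similar
  R7 @ bar3.0: B3->A4 leap 10st
  R7 @ bar3.0: B3->A4 leap 10st
  R2 @ bar4.0: D3/B3 M6 -> E3/E4 P8 similar
  R3 @ bar4.0: G4 above F4
  R4 @ bar4.0: E3/F4 m2 untreated
  R3 @ bar4.1: G4 above F4
  R3 @ bar4.2: G4 above F4
  R3 @ bar4.3: G4 above F4
  R2 @ bar5.0: E4/G4 m3 -> A3/E4 P5 similar
  R2 @ bar5.0: E4/F4 m2 -> A3/E4 P5 similar
  R2 @ bar5.0: G4/F4 M2 -> E4/E4 P1 similar
  R1 @ bar6.0: A3/E4 P5 -> G3/D4 P5 similar
  R1 @ bar6.0: A3/E4 P5 -> G3/D4 P5 similar
  R1 @ bar6.0: E4/E4 P1 -> D4/D4 P1 similar
  R1 @ bar7.0: G3/D4 P5 -> C4/G4 P5 similar
  R1 @ bar7.0: G3/D4 P5 -> C4/G4 P5 similar
  R1 @ bar7.0: D4/D4 P1 -> G4/G4 P1 similar
  R2 @ bar7.0: B2/G3 m6 -> C3/C4 P8 similar
  R2 @ bar7.0: B2/D4 m3 -> C3/G4 P5 similar
  R2 @ bar7.0: B2/D4 m3 -> C3/G4 P5 similar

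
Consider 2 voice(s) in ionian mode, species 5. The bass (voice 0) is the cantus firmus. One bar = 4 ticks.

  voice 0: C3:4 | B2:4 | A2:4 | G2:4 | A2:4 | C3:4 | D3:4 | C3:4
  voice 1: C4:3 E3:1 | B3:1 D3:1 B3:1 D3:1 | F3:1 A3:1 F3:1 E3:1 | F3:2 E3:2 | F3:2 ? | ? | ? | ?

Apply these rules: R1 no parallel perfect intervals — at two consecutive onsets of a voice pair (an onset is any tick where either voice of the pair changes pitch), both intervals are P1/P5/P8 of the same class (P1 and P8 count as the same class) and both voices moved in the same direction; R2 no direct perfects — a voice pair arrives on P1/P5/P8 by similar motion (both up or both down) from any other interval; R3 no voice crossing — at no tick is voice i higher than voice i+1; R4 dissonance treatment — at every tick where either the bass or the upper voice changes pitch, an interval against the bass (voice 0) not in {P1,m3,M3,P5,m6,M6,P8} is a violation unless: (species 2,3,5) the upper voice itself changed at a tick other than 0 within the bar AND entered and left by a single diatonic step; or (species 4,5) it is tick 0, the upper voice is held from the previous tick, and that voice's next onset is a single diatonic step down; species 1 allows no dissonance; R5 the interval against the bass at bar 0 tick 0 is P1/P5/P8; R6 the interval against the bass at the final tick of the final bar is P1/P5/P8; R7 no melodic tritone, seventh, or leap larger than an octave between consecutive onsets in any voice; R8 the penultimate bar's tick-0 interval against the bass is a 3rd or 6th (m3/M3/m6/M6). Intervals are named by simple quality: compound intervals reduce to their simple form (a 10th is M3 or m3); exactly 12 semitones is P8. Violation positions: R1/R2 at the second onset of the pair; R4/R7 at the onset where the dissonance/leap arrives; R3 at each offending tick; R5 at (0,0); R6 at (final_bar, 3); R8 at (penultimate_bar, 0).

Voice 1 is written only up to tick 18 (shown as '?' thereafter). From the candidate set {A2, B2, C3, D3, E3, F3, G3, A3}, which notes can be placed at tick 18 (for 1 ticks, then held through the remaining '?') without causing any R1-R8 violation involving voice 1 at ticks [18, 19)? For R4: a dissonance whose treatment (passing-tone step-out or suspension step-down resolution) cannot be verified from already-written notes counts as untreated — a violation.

A2: legal
B2: violates R4,R7
C3: legal
D3: violates R4
E3: legal
F3: legal
G3: violates R4
A3: legal

{A2, A3, C3, E3, F3}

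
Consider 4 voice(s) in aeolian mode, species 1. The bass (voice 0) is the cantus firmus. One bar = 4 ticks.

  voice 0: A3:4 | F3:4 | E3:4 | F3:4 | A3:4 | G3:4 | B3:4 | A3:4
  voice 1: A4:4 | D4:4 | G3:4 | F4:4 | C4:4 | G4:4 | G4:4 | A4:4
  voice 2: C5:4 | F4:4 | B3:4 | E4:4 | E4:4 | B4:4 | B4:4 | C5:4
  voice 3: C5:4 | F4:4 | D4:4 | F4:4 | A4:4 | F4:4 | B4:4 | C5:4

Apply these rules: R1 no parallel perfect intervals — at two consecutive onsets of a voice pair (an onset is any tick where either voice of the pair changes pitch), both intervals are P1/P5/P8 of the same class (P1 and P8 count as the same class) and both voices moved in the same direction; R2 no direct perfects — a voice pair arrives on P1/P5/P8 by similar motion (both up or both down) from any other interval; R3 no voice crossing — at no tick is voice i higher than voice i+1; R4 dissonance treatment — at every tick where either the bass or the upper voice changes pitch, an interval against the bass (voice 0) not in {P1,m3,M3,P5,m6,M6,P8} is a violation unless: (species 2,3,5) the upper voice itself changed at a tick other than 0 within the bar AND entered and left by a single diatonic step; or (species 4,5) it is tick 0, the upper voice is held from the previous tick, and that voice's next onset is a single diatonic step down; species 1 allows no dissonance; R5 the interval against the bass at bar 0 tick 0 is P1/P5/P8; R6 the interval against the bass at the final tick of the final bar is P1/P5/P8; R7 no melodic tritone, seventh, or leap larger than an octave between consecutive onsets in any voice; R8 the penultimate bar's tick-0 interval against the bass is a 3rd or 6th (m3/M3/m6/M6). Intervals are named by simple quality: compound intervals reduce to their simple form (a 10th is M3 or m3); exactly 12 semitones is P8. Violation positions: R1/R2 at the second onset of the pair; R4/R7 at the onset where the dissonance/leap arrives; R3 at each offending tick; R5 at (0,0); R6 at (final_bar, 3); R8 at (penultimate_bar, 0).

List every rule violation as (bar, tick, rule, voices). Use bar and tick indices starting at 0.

bar 0: v0=A3 v1=A4 v2=C5 v3=C5 downbeat m3
bar 1: v0=F3 v1=D4 v2=F4 v3=F4 downbeat P8
bar 2: v0=E3 v1=G3 v2=B3 v3=D4 downbeat m7
bar 3: v0=F3 v1=F4 v2=E4 v3=F4 downbeat P8
bar 4: v0=A3 v1=C4 v2=E4 v3=A4 downbeat P8
bar 5: v0=G3 v1=G4 v2=B4 v3=F4 downbeat m7
bar 6: v0=B3 v1=G4 v2=B4 v3=B4 downbeat P8
bar 7: v0=A3 v1=A4 v2=C5 v3=C5 downbeat m3
  -> R5 @ bar 0 tick 0 v(0, 2): opens on m3
  -> R5 @ bar 0 tick 0 v(0, 3): opens on m3
  -> R1 @ bar 1 tick 0 v(2, 3): C5/C5 P1 -> F4/F4 P1 similar
  -> R2 @ bar 1 tick 0 v(0, 2): A3/C5 m3 -> F3/F4 P8 similar
  -> R2 @ bar 1 tick 0 v(0, 3): A3/C5 m3 -> F3/F4 P8 similar
  -> R2 @ bar 2 tick 0 v(0, 2): F3/F4 P8 -> E3/B3 P5 similar
  -> R2 @ bar 2 tick 0 v(1, 3): D4/F4 m3 -> G3/D4 P5 similar
  -> R4 @ bar 2 tick 0 v(0, 3): E3/D4 m7 untreated
  -> R7 @ bar 2 tick 0 v(2,): F4->B3 leap 6st
  -> R2 @ bar 3 tick 0 v(0, 1): E3/G3 m3 -> F3/F4 P8 similar
  -> R2 @ bar 3 tick 0 v(0, 3): E3/D4 m7 -> F3/F4 P8 similar
  -> R2 @ bar 3 tick 0 v(1, 3): G3/D4 P5 -> F4/F4 P1 similar
  -> R3 @ bar 3 tick 0 v(1, 2): F4 above E4
  -> R4 @ bar 3 tick 0 v(0, 2): F3/E4 M7 untreated
  -> R7 @ bar 3 tick 0 v(1,): G3->F4 leap 10st
  -> R3 @ bar 3 tick 1 v(1, 2): F4 above E4
  -> R3 @ bar 3 tick 2 v(1, 2): F4 above E4
  -> R3 @ bar 3 tick 3 v(1, 2): F4 above E4
  -> R1 @ bar 4 tick 0 v(0, 3): F3/F4 P8 -> A3/A4 P8 similar
  -> R3 @ bar 5 tick 0 v(2, 3): B4 above F4
  -> R4 @ bar 5 tick 0 v(0, 3): G3/F4 m7 untreated
  -> R3 @ bar 5 tick 1 v(2, 3): B4 above F4
  -> R3 @ bar 5 tick 2 v(2, 3): B4 above F4
  -> R3 @ bar 5 tick 3 v(2, 3): B4 above F4
  -> R2 @ bar 6 tick 0 v(0, 3): G3/F4 m7 -> B3/B4 P8 similar
  -> R7 @ bar 6 tick 0 v(3,): F4->B4 leap 6st
  -> R8 @ bar 6 tick 0 v(0, 2): penult P8 not 3rd/6th
  -> R8 @ bar 6 tick 0 v(0, 3): penult P8 not 3rd/6th
  -> R1 @ bar 7 tick 0 v(2, 3): B4/B4 P1 -> C5/C5 P1 similar
  -> R6 @ bar 7 tick 3 v(0, 2): closes on m3
  -> R6 @ bar 7 tick 3 v(0, 3): closes on m3

(0, 0, R5, (0, 2))
(0, 0, R5, (0, 3))
(1, 0, R1, (2, 3))
(1, 0, R2, (0, 2))
(1, 0, R2, (0, 3))
(2, 0, R2, (0, 2))
(2, 0, R2, (1, 3))
(2, 0, R4, (0, 3))
(2, 0, R7, (2,))
(3, 0, R2, (0, 1))
(3, 0, R2, (0, 3))
(3, 0, R2, (1, 3))
(3, 0, R3, (1, 2))
(3, 0, R4, (0, 2))
(3, 0, R7, (1,))
(3, 1, R3, (1, 2))
(3, 2, R3, (1, 2))
(3, 3, R3, (1, 2))
(4, 0, R1, (0, 3))
(5, 0, R3, (2, 3))
(5, 0, R4, (0, 3))
(5, 1, R3, (2, 3))
(5, 2, R3, (2, 3))
(5, 3, R3, (2, 3))
(6, 0, R2, (0, 3))
(6, 0, R7, (3,))
(6, 0, R8, (0, 2))
(6, 0, R8, (0, 3))
(7, 0, R1, (2, 3))
(7, 3, R6, (0, 2))
(7, 3, R6, (0, 3))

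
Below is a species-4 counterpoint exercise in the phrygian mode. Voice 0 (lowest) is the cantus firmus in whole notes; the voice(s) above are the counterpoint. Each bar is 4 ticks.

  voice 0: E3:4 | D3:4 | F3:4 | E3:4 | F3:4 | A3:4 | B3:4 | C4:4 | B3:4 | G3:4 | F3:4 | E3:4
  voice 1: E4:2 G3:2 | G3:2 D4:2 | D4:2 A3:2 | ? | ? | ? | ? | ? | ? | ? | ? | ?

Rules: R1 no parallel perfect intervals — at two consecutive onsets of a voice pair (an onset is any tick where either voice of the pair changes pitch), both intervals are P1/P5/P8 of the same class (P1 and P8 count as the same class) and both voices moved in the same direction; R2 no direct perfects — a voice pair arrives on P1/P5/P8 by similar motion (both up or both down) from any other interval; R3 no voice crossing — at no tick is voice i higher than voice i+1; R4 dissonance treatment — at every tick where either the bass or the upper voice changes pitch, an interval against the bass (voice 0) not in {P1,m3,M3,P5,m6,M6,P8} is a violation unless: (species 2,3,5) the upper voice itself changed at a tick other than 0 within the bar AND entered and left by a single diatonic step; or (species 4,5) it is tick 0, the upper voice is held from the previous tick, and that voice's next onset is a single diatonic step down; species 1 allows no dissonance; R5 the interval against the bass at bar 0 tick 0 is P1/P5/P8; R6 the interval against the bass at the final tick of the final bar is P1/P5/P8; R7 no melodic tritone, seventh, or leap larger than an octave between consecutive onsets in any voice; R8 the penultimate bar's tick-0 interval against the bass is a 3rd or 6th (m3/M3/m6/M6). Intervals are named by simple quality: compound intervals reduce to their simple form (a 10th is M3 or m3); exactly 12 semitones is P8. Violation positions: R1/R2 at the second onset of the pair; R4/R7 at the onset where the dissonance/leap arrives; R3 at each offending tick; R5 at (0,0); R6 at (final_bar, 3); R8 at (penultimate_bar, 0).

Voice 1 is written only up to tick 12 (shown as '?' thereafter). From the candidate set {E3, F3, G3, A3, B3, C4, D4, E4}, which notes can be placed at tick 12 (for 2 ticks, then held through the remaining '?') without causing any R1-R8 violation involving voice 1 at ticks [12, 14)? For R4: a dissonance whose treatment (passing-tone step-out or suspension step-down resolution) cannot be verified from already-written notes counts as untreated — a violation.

E3: violates R2
F3: violates R4
G3: legal
A3: violates R4
B3: legal
C4: legal
D4: violates R4
E4: legal

{B3, C4, E4, G3}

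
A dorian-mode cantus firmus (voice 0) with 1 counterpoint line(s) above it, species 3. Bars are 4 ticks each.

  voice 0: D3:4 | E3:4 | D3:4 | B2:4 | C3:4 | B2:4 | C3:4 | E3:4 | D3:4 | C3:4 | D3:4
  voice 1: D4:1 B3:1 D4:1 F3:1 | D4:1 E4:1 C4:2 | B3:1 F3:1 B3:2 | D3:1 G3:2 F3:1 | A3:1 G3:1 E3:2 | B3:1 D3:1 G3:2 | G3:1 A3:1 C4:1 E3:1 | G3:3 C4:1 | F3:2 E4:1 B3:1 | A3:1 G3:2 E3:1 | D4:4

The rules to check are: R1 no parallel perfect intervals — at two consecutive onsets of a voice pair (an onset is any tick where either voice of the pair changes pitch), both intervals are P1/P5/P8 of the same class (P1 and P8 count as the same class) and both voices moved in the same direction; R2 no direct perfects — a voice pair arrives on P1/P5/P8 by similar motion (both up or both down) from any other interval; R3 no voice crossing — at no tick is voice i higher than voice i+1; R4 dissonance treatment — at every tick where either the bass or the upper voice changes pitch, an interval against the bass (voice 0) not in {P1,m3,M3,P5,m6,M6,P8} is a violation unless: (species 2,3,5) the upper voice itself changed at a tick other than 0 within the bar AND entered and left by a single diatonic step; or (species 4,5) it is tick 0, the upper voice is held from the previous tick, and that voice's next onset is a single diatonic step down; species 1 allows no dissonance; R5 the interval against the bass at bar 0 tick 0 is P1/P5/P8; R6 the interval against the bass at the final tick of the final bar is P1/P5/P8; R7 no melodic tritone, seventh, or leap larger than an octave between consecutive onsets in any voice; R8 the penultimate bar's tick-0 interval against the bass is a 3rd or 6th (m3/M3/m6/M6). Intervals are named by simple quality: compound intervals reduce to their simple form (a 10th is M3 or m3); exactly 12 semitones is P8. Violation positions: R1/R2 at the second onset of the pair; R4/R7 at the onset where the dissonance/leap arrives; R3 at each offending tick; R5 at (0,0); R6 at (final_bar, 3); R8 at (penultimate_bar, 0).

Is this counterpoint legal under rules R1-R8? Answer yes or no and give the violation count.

bar 0: v0=D3 v1=D4 (P8)
bar 1: v0=E3 v1=D4 (m7)
bar 2: v0=D3 v1=B3 (M6)
bar 3: v0=B2 v1=D3 (m3)
bar 4: v0=C3 v1=A3 (M6)
bar 5: v0=B2 v1=B3 (P8)
bar 6: v0=C3 v1=G3 (P5)
bar 7: v0=E3 v1=G3 (m3)
bar 8: v0=D3 v1=F3 (m3)
bar 9: v0=C3 v1=A3 (M6)
bar 10: v0=D3 v1=D4 (P8)
  R4 @ bar1.0: E3/D4 m7 untreated
  R7 @ bar2.1: B3->F3 leap 6st
  R7 @ bar2.2: F3->B3 leap 6st
  R4 @ bar3.3: B2/F3 TT untreated
  R4 @ bar8.2: D3/E4 M2 untreated
  R7 @ bar8.2: F3->E4 leap 11st
  R2 @ bar10.0: C3/E3 M3 -> D3/D4 P8 similar
  R7 @ bar10.0: E3->D4 leap 10st

No (8 violations)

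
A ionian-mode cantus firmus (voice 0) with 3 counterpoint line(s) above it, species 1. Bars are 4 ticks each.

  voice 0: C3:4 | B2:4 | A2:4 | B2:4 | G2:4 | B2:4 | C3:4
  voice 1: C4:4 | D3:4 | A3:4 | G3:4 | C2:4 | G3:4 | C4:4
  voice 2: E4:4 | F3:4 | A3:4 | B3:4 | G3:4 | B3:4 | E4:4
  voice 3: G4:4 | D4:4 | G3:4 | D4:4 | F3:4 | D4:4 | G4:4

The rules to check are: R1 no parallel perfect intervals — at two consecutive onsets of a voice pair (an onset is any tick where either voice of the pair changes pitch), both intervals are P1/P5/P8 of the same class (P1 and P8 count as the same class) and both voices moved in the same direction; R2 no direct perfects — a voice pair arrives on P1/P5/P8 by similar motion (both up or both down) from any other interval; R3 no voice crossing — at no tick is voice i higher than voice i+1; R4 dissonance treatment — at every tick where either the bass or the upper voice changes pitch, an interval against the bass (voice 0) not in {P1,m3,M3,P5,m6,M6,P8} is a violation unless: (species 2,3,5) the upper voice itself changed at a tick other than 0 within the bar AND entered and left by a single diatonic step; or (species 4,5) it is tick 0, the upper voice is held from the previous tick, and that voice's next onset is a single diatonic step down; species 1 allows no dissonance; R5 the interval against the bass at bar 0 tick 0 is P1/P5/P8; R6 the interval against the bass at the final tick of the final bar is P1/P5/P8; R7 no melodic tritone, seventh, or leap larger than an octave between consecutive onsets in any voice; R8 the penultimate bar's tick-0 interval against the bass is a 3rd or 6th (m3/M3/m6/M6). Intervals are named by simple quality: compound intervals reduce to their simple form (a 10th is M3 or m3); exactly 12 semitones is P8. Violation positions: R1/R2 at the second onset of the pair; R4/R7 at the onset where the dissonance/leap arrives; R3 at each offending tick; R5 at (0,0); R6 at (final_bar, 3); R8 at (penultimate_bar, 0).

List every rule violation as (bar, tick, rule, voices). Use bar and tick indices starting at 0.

bar 0: v0=C3 v1=C4 v2=E4 v3=G4 downbeat P5
bar 1: v0=B2 v1=D3 v2=F3 v3=D4 downbeat m3
bar 2: v0=A2 v1=A3 v2=A3 v3=G3 downbeat m7
bar 3: v0=B2 v1=G3 v2=B3 v3=D4 downbeat m3
bar 4: v0=G2 v1=C2 v2=G3 v3=F3 downbeat m7
bar 5: v0=B2 v1=G3 v2=B3 v3=D4 downbeat m3
bar 6: v0=C3 v1=C4 v2=E4 v3=G4 downbeat P5
  -> R5 @ bar 0 tick 0 v(0, 2): opens on M3
  -> R2 @ bar 1 tick 0 v(1, 3): C4/G4 P5 -> D3/D4 P8 similar
  -> R4 @ bar 1 tick 0 v(0, 2): B2/F3 TT untreated
  -> R7 @ bar 1 tick 0 v(1,): C4->D3 leap 10st
  -> R7 @ bar 1 tick 0 v(2,): E4->F3 leap 11st
  -> R2 @ bar 2 tick 0 v(1, 2): D3/F3 m3 -> A3/A3 P1 similar
  -> R3 @ bar 2 tick 0 v(2, 3): A3 above G3
  -> R4 @ bar 2 tick 0 v(0, 3): A2/G3 m7 untreated
  -> R3 @ bar 2 tick 1 v(2, 3): A3 above G3
  -> R3 @ bar 2 tick 2 v(2, 3): A3 above G3
  -> R3 @ bar 2 tick 3 v(2, 3): A3 above G3
  -> R1 @ bar 3 tick 0 v(0, 2): A2/A3 P8 -> B2/B3 P8 similar
  -> R1 @ bar 4 tick 0 v(0, 2): B2/B3 P8 -> G2/G3 P8 similar
  -> R2 @ bar 4 tick 0 v(0, 1): B2/G3 m6 -> G2/C2 P5 similar
  -> R2 @ bar 4 tick 0 v(1, 2): G3/B3 M3 -> C2/G3 P5 similar
  -> R3 @ bar 4 tick 0 v(0, 1): G2 above C2
  -> R3 @ bar 4 tick 0 v(2, 3): G3 above F3
  -> R4 @ bar 4 tick 0 v(0, 3): G2/F3 m7 untreated
  -> R7 @ bar 4 tick 0 v(1,): G3->C2 leap 19st
  -> R3 @ bar 4 tick 1 v(0, 1): G2 above C2
  -> R3 @ bar 4 tick 1 v(2, 3): G3 above F3
  -> R3 @ bar 4 tick 2 v(0, 1): G2 above C2
  -> R3 @ bar 4 tick 2 v(2, 3): G3 above F3
  -> R3 @ bar 4 tick 3 v(0, 1): G2 above C2
  -> R3 @ bar 4 tick 3 v(2, 3): G3 above F3
  -> R1 @ bar 5 tick 0 v(0, 2): G2/G3 P8 -> B2/B3 P8 similar
  -> R2 @ bar 5 tick 0 v(1, 3): C2/F3 P4 -> G3/D4 P5 similar
  -> R7 @ bar 5 tick 0 v(1,): C2->G3 leap 19st
  -> R8 @ bar 5 tick 0 v(0, 2): penult P8 not 3rd/6th
  -> R1 @ bar 6 tick 0 v(1, 3): G3/D4 P5 -> C4/G4 P5 similar
  -> R2 @ bar 6 tick 0 v(0, 1): B2/G3 m6 -> C3/C4 P8 similar
  -> R2 @ bar 6 tick 0 v(0, 3): B2/D4 m3 -> C3/G4 P5 similar
  -> R6 @ bar 6 tick 3 v(0, 2): closes on M3

(0, 0, R5, (0, 2))
(1, 0, R2, (1, 3))
(1, 0, R4, (0, 2))
(1, 0, R7, (1,))
(1, 0, R7, (2,))
(2, 0, R2, (1, 2))
(2, 0, R3, (2, 3))
(2, 0, R4, (0, 3))
(2, 1, R3, (2, 3))
(2, 2, R3, (2, 3))
(2, 3, R3, (2, 3))
(3, 0, R1, (0, 2))
(4, 0, R1, (0, 2))
(4, 0, R2, (0, 1))
(4, 0, R2, (1, 2))
(4, 0, R3, (0, 1))
(4, 0, R3, (2, 3))
(4, 0, R4, (0, 3))
(4, 0, R7, (1,))
(4, 1, R3, (0, 1))
(4, 1, R3, (2, 3))
(4, 2, R3, (0, 1))
(4, 2, R3, (2, 3))
(4, 3, R3, (0, 1))
(4, 3, R3, (2, 3))
(5, 0, R1, (0, 2))
(5, 0, R2, (1, 3))
(5, 0, R7, (1,))
(5, 0, R8, (0, 2))
(6, 0, R1, (1, 3))
(6, 0, R2, (0, 1))
(6, 0, R2, (0, 3))
(6, 3, R6, (0, 2))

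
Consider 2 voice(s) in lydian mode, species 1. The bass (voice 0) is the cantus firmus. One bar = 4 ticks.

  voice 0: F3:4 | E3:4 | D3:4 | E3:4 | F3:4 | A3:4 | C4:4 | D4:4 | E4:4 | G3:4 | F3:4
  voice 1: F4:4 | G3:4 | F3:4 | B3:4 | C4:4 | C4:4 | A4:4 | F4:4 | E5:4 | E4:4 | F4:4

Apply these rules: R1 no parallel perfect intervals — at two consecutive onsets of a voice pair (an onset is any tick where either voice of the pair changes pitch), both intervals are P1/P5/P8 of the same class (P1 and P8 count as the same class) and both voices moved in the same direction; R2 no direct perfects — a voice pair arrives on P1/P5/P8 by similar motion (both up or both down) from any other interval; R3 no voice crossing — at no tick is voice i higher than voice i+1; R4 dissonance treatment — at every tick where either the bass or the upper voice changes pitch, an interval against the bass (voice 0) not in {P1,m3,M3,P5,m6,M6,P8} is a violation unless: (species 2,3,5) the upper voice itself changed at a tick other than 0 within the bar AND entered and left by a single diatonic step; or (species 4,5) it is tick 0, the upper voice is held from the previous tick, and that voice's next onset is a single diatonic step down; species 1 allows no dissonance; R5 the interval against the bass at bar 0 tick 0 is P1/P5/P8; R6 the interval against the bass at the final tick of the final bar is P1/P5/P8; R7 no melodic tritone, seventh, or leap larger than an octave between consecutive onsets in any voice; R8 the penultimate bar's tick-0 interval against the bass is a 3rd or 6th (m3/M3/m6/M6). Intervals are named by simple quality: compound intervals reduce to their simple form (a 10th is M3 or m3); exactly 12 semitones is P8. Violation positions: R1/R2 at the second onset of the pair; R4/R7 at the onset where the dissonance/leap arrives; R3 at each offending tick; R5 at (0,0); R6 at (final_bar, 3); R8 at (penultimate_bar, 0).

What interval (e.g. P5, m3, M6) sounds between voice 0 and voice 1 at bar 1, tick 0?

m3

voice 0=E3 voice 1=G3 -> m3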